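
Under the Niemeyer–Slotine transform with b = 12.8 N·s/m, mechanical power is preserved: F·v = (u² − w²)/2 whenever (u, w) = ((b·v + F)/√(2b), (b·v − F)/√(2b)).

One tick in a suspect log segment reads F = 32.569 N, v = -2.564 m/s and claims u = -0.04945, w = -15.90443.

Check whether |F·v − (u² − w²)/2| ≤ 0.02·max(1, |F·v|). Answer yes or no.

no

F·v = 32.569×(-2.564) = -83.50692 W.
(u² − w²)/2 = (0.00245 − 252.95089)/2 = -126.47422 W.
|Δ| = 42.96731;  2% of max(1, |F·v|) = 1.67014.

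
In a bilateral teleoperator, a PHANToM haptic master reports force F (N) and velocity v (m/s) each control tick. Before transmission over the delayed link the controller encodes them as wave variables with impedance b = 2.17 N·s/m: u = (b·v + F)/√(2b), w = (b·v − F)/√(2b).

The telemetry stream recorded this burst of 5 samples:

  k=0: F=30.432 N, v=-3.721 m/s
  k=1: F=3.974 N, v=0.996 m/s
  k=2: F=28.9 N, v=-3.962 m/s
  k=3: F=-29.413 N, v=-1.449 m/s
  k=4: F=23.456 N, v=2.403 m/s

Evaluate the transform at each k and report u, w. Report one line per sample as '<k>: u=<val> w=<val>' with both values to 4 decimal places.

0: u=10.7319 w=-18.4837
1: u=2.9450 w=-0.8701
2: u=9.7455 w=-17.9994
3: u=-15.6280 w=12.6094
4: u=13.7623 w=-8.7562

k=0: b·v=2.17×(-3.721)=-8.0746; √(2b)=2.0833; u=(-8.0746+30.432)/2.0833=10.7319, w=(-8.0746−30.432)/2.0833=-18.4837
k=1: b·v=2.17×0.996=2.1613; √(2b)=2.0833; u=(2.1613+3.974)/2.0833=2.9450, w=(2.1613−3.974)/2.0833=-0.8701
k=2: b·v=2.17×(-3.962)=-8.5975; √(2b)=2.0833; u=(-8.5975+28.9)/2.0833=9.7455, w=(-8.5975−28.9)/2.0833=-17.9994
k=3: b·v=2.17×(-1.449)=-3.1443; √(2b)=2.0833; u=(-3.1443+(-29.413))/2.0833=-15.6280, w=(-3.1443−(-29.413))/2.0833=12.6094
k=4: b·v=2.17×2.403=5.2145; √(2b)=2.0833; u=(5.2145+23.456)/2.0833=13.7623, w=(5.2145−23.456)/2.0833=-8.7562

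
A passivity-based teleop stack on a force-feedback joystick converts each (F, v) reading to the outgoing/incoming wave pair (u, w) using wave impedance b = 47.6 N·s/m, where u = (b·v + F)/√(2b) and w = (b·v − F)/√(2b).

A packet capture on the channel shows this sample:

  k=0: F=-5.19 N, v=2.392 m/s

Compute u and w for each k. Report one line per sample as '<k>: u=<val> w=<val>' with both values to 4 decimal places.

k=0: b·v=47.6×2.392=113.8592; √(2b)=9.7570; u=(113.8592+(-5.19))/9.7570=11.1375, w=(113.8592−(-5.19))/9.7570=12.2014

0: u=11.1375 w=12.2014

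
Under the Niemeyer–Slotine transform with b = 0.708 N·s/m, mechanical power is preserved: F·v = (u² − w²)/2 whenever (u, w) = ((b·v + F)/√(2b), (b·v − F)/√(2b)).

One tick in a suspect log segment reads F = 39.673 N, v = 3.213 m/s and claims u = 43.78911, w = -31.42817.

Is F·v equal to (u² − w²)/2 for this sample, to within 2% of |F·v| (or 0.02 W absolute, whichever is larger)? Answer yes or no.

F·v = 39.673×3.213 = 127.46935 W.
(u² − w²)/2 = (1917.48615 − 987.72987)/2 = 464.87814 W.
|Δ| = 337.40879;  2% of max(1, |F·v|) = 2.54939.

no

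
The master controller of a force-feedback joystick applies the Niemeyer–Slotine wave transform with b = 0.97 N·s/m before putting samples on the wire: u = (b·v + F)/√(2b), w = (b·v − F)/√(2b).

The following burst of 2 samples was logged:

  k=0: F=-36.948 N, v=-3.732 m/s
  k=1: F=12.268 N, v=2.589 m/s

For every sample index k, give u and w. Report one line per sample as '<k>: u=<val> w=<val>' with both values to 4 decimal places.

k=0: b·v=0.97×(-3.732)=-3.6200; √(2b)=1.3928; u=(-3.6200+(-36.948))/1.3928=-29.1262, w=(-3.6200−(-36.948))/1.3928=23.9281
k=1: b·v=0.97×2.589=2.5113; √(2b)=1.3928; u=(2.5113+12.268)/1.3928=10.6109, w=(2.5113−12.268)/1.3928=-7.0049

0: u=-29.1262 w=23.9281
1: u=10.6109 w=-7.0049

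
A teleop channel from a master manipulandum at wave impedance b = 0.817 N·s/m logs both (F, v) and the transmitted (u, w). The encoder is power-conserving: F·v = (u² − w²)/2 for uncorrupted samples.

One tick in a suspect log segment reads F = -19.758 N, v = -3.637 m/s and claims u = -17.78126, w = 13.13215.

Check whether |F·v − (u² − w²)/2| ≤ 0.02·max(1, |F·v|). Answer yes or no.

F·v = (-19.758)×(-3.637) = 71.8598 W.
(u² − w²)/2 = (316.1732 − 172.4534)/2 = 71.8599 W.
|Δ| = 0.0001;  2% of max(1, |F·v|) = 1.4372.

yes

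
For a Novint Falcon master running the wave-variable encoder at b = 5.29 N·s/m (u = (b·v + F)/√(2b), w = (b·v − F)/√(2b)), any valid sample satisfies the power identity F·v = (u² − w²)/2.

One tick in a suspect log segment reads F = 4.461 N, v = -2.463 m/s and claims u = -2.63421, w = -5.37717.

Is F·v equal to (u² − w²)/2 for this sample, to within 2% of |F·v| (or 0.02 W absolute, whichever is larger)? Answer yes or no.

F·v = 4.461×(-2.463) = -10.9874 W.
(u² − w²)/2 = (6.9391 − 28.9140)/2 = -10.9874 W.
|Δ| = 0.0000;  2% of max(1, |F·v|) = 0.2197.

yes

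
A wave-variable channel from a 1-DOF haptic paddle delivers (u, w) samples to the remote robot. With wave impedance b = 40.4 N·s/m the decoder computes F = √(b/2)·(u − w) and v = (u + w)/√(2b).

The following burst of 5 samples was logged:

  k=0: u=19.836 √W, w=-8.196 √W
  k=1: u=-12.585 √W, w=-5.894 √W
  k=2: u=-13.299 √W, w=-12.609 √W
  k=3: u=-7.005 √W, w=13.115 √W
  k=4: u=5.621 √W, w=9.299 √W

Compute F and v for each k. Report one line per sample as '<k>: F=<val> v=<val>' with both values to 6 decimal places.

0: F=125.988170 v=1.294933
1: F=-30.072305 v=-2.055762
2: F=-3.101164 v=-2.882227
3: F=-90.428153 v=0.679729
4: F=-16.530554 v=1.659828

k=0: u−w=28.032000, u+w=11.640000; √(b/2)=4.494441, √(2b)=8.988882; F=4.494441×28.032=125.988170, v=11.640000/8.988882=1.294933
k=1: u−w=-6.691000, u+w=-18.479000; √(b/2)=4.494441, √(2b)=8.988882; F=4.494441×(-6.691)=-30.072305, v=-18.479000/8.988882=-2.055762
k=2: u−w=-0.690000, u+w=-25.908000; √(b/2)=4.494441, √(2b)=8.988882; F=4.494441×(-0.69)=-3.101164, v=-25.908000/8.988882=-2.882227
k=3: u−w=-20.120000, u+w=6.110000; √(b/2)=4.494441, √(2b)=8.988882; F=4.494441×(-20.12)=-90.428153, v=6.110000/8.988882=0.679729
k=4: u−w=-3.678000, u+w=14.920000; √(b/2)=4.494441, √(2b)=8.988882; F=4.494441×(-3.678)=-16.530554, v=14.920000/8.988882=1.659828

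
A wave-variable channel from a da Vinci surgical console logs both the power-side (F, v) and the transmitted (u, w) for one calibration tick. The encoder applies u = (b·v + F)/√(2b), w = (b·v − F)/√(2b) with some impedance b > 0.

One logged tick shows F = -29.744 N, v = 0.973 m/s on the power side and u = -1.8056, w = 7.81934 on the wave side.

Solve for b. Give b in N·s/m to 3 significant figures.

u + w = 6.0137;  u + w = √(2b)·v, so √(2b) = 6.0137/0.973 = 6.1806.
b = (√(2b))²/2 = 38.2000/2 = 19.1000.
(Check via u − w = 2F/√(2b): u − w = -9.6249, 2F/√(2b) = -9.6249.)

b = 19.1 N·s/m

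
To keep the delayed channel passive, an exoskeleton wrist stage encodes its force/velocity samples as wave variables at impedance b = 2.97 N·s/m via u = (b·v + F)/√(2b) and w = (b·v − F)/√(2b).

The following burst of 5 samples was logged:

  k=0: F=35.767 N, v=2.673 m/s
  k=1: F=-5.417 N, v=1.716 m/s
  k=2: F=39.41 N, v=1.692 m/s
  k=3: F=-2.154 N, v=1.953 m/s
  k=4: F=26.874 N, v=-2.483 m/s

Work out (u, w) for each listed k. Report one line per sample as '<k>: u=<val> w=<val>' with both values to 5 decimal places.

k=0: b·v=2.97×2.673=7.93881; √(2b)=2.43721; u=(7.93881+35.767)/2.43721=17.93271, w=(7.93881−35.767)/2.43721=-11.41804
k=1: b·v=2.97×1.716=5.09652; √(2b)=2.43721; u=(5.09652+(-5.417))/2.43721=-0.13149, w=(5.09652−(-5.417))/2.43721=4.31375
k=2: b·v=2.97×1.692=5.02524; √(2b)=2.43721; u=(5.02524+39.41)/2.43721=18.23200, w=(5.02524−39.41)/2.43721=-14.10824
k=3: b·v=2.97×1.953=5.80041; √(2b)=2.43721; u=(5.80041+(-2.154))/2.43721=1.49614, w=(5.80041−(-2.154))/2.43721=3.26373
k=4: b·v=2.97×(-2.483)=-7.37451; √(2b)=2.43721; u=(-7.37451+26.874)/2.43721=8.00074, w=(-7.37451−26.874)/2.43721=-14.05233

0: u=17.93271 w=-11.41804
1: u=-0.13149 w=4.31375
2: u=18.23200 w=-14.10824
3: u=1.49614 w=3.26373
4: u=8.00074 w=-14.05233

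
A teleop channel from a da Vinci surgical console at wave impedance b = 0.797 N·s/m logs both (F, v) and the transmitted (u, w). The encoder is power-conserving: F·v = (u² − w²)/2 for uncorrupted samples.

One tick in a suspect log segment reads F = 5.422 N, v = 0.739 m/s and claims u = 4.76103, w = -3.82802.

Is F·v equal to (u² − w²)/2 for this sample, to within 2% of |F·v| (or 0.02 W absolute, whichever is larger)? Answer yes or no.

yes

F·v = 5.422×0.739 = 4.00686 W.
(u² − w²)/2 = (22.66741 − 14.65374)/2 = 4.00683 W.
|Δ| = 0.00002;  2% of max(1, |F·v|) = 0.08014.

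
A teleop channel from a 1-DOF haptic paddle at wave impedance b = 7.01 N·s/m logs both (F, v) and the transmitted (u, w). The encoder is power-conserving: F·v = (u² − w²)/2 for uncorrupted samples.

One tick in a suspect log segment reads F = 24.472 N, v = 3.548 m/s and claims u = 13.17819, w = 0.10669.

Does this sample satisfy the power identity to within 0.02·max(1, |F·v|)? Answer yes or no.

yes

F·v = 24.472×3.548 = 86.82666 W.
(u² − w²)/2 = (173.66469 − 0.01138)/2 = 86.82665 W.
|Δ| = 0.00000;  2% of max(1, |F·v|) = 1.73653.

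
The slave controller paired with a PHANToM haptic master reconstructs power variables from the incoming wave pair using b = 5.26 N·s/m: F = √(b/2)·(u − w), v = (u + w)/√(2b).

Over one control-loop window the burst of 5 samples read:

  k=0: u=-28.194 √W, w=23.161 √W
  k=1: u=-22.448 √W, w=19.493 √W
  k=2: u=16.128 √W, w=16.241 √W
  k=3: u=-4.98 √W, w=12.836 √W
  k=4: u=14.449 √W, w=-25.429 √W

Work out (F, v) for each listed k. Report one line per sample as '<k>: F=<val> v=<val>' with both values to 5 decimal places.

0: F=-83.28381 v=-1.55174
1: F=-68.01687 v=-0.91107
2: F=-0.18326 v=9.97979
3: F=-28.89270 v=2.42211
4: F=64.67125 v=-3.38528

k=0: u−w=-51.35500, u+w=-5.03300; √(b/2)=1.62173, √(2b)=3.24345; F=1.62173×(-51.355)=-83.28381, v=-5.03300/3.24345=-1.55174
k=1: u−w=-41.94100, u+w=-2.95500; √(b/2)=1.62173, √(2b)=3.24345; F=1.62173×(-41.941)=-68.01687, v=-2.95500/3.24345=-0.91107
k=2: u−w=-0.11300, u+w=32.36900; √(b/2)=1.62173, √(2b)=3.24345; F=1.62173×(-0.113)=-0.18326, v=32.36900/3.24345=9.97979
k=3: u−w=-17.81600, u+w=7.85600; √(b/2)=1.62173, √(2b)=3.24345; F=1.62173×(-17.816)=-28.89270, v=7.85600/3.24345=2.42211
k=4: u−w=39.87800, u+w=-10.98000; √(b/2)=1.62173, √(2b)=3.24345; F=1.62173×39.878=64.67125, v=-10.98000/3.24345=-3.38528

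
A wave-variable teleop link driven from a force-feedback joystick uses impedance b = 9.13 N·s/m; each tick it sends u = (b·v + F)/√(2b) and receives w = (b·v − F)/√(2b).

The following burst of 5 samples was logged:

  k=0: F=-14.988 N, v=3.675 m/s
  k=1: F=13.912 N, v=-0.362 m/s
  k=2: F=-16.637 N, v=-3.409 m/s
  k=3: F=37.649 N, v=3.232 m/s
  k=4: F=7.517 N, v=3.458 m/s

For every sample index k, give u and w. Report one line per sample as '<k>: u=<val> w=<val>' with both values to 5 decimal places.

0: u=4.34449 w=11.35942
1: u=2.48222 w=-4.02911
2: u=-11.17698 w=-3.39026
3: u=15.71600 w=-1.90510
4: u=9.14743 w=5.62920

k=0: b·v=9.13×3.675=33.55275; √(2b)=4.27317; u=(33.55275+(-14.988))/4.27317=4.34449, w=(33.55275−(-14.988))/4.27317=11.35942
k=1: b·v=9.13×(-0.362)=-3.30506; √(2b)=4.27317; u=(-3.30506+13.912)/4.27317=2.48222, w=(-3.30506−13.912)/4.27317=-4.02911
k=2: b·v=9.13×(-3.409)=-31.12417; √(2b)=4.27317; u=(-31.12417+(-16.637))/4.27317=-11.17698, w=(-31.12417−(-16.637))/4.27317=-3.39026
k=3: b·v=9.13×3.232=29.50816; √(2b)=4.27317; u=(29.50816+37.649)/4.27317=15.71600, w=(29.50816−37.649)/4.27317=-1.90510
k=4: b·v=9.13×3.458=31.57154; √(2b)=4.27317; u=(31.57154+7.517)/4.27317=9.14743, w=(31.57154−7.517)/4.27317=5.62920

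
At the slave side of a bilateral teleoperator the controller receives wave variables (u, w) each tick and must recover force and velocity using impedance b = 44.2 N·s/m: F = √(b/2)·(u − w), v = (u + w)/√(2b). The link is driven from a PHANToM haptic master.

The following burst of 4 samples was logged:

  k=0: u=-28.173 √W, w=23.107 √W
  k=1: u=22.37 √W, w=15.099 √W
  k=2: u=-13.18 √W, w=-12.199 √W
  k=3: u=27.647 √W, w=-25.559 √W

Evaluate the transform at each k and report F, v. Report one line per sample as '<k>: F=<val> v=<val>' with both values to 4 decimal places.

0: F=-241.0705 v=-0.5388
1: F=34.1814 v=3.9852
2: F=-4.6117 v=-2.6993
3: F=250.1248 v=0.2221

k=0: u−w=-51.2800, u+w=-5.0660; √(b/2)=4.7011, √(2b)=9.4021; F=4.7011×(-51.28)=-241.0705, v=-5.0660/9.4021=-0.5388
k=1: u−w=7.2710, u+w=37.4690; √(b/2)=4.7011, √(2b)=9.4021; F=4.7011×7.271=34.1814, v=37.4690/9.4021=3.9852
k=2: u−w=-0.9810, u+w=-25.3790; √(b/2)=4.7011, √(2b)=9.4021; F=4.7011×(-0.981)=-4.6117, v=-25.3790/9.4021=-2.6993
k=3: u−w=53.2060, u+w=2.0880; √(b/2)=4.7011, √(2b)=9.4021; F=4.7011×53.206=250.1248, v=2.0880/9.4021=0.2221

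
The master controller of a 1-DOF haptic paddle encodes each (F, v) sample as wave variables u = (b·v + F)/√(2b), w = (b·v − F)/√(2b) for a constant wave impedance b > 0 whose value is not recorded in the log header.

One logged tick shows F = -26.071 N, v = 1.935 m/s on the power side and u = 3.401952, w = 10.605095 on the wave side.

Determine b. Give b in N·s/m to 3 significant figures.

b = 26.2 N·s/m

u + w = 14.007047;  u + w = √(2b)·v, so √(2b) = 14.007047/1.935 = 7.238784.
b = (√(2b))²/2 = 52.399993/2 = 26.199997.
(Check via u − w = 2F/√(2b): u − w = -7.203143, 2F/√(2b) = -7.203144.)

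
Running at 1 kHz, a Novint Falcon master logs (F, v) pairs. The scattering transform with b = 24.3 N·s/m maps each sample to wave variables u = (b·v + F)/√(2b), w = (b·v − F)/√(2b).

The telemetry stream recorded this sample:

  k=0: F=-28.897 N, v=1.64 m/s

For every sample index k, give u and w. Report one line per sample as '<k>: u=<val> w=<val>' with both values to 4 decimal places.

0: u=1.5714 w=9.8616

k=0: b·v=24.3×1.64=39.8520; √(2b)=6.9714; u=(39.8520+(-28.897))/6.9714=1.5714, w=(39.8520−(-28.897))/6.9714=9.8616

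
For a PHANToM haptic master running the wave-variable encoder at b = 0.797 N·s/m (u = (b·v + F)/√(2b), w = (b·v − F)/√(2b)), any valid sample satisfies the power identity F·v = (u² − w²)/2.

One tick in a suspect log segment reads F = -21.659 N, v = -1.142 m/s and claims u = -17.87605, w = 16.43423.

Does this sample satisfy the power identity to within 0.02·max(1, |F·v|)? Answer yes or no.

F·v = (-21.659)×(-1.142) = 24.7346 W.
(u² − w²)/2 = (319.5532 − 270.0839)/2 = 24.7346 W.
|Δ| = 0.0000;  2% of max(1, |F·v|) = 0.4947.

yes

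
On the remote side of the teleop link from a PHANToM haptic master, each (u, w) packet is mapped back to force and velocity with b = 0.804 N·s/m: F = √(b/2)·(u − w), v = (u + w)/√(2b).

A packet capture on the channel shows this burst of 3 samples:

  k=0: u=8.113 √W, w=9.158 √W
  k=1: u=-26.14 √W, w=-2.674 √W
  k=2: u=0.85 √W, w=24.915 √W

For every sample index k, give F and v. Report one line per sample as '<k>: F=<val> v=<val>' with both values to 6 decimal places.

k=0: u−w=-1.045000, u+w=17.271000; √(b/2)=0.634035, √(2b)=1.268069; F=0.634035×(-1.045)=-0.662566, v=17.271000/1.268069=13.619917
k=1: u−w=-23.466000, u+w=-28.814000; √(b/2)=0.634035, √(2b)=1.268069; F=0.634035×(-23.466)=-14.878258, v=-28.814000/1.268069=-22.722731
k=2: u−w=-24.065000, u+w=25.765000; √(b/2)=0.634035, √(2b)=1.268069; F=0.634035×(-24.065)=-15.258045, v=25.765000/1.268069=20.318289

0: F=-0.662566 v=13.619917
1: F=-14.878258 v=-22.722731
2: F=-15.258045 v=20.318289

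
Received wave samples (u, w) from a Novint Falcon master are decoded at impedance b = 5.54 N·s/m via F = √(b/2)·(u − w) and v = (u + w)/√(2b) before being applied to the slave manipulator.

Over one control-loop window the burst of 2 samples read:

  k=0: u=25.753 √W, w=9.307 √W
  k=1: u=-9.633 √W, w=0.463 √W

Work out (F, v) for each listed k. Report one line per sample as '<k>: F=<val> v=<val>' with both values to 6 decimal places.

k=0: u−w=16.446000, u+w=35.060000; √(b/2)=1.664332, √(2b)=3.328663; F=1.664332×16.446=27.371599, v=35.060000/3.328663=10.532756
k=1: u−w=-10.096000, u+w=-9.170000; √(b/2)=1.664332, √(2b)=3.328663; F=1.664332×(-10.096)=-16.803093, v=-9.170000/3.328663=-2.754860

0: F=27.371599 v=10.532756
1: F=-16.803093 v=-2.754860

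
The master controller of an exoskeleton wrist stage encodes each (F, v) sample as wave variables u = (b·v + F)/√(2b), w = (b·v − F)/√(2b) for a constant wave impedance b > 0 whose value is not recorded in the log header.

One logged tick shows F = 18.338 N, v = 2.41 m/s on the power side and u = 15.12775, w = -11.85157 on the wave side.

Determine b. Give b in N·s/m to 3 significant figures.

b = 0.924 N·s/m

u + w = 3.27618;  u + w = √(2b)·v, so √(2b) = 3.27618/2.41 = 1.35941.
b = (√(2b))²/2 = 1.84800/2 = 0.92400.
(Check via u − w = 2F/√(2b): u − w = 26.97932, 2F/√(2b) = 26.97934.)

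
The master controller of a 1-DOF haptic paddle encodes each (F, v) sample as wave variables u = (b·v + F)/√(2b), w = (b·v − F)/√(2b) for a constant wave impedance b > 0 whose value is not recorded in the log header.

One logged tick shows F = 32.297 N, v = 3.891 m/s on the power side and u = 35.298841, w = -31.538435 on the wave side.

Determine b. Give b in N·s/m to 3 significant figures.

b = 0.467 N·s/m

u + w = 3.760406;  u + w = √(2b)·v, so √(2b) = 3.760406/3.891 = 0.966437.
b = (√(2b))²/2 = 0.934000/2 = 0.467000.
(Check via u − w = 2F/√(2b): u − w = 66.837276, 2F/√(2b) = 66.837265.)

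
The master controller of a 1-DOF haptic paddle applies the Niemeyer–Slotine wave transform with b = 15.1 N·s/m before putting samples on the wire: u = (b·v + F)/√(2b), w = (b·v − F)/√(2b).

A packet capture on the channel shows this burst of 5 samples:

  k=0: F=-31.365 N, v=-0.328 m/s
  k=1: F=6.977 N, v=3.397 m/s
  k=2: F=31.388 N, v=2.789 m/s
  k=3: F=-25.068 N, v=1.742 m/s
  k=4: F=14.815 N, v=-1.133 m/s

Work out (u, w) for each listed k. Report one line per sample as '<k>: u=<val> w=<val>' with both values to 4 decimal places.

k=0: b·v=15.1×(-0.328)=-4.9528; √(2b)=5.4955; u=(-4.9528+(-31.365))/5.4955=-6.6087, w=(-4.9528−(-31.365))/5.4955=4.8062
k=1: b·v=15.1×3.397=51.2947; √(2b)=5.4955; u=(51.2947+6.977)/5.4955=10.6036, w=(51.2947−6.977)/5.4955=8.0644
k=2: b·v=15.1×2.789=42.1139; √(2b)=5.4955; u=(42.1139+31.388)/5.4955=13.3750, w=(42.1139−31.388)/5.4955=1.9518
k=3: b·v=15.1×1.742=26.3042; √(2b)=5.4955; u=(26.3042+(-25.068))/5.4955=0.2249, w=(26.3042−(-25.068))/5.4955=9.3481
k=4: b·v=15.1×(-1.133)=-17.1083; √(2b)=5.4955; u=(-17.1083+14.815)/5.4955=-0.4173, w=(-17.1083−14.815)/5.4955=-5.8090

0: u=-6.6087 w=4.8062
1: u=10.6036 w=8.0644
2: u=13.3750 w=1.9518
3: u=0.2249 w=9.3481
4: u=-0.4173 w=-5.8090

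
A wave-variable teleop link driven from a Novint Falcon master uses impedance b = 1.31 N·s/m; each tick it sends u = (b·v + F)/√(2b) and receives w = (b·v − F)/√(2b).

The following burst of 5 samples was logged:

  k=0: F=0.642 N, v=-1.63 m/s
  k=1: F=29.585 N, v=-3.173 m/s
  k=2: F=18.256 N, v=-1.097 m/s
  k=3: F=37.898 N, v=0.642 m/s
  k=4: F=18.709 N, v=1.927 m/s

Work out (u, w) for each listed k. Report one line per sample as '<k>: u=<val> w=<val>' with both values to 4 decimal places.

0: u=-0.9226 w=-1.7158
1: u=15.7097 w=-20.8456
2: u=10.3908 w=-12.1664
3: u=23.9330 w=-22.8939
4: u=13.1180 w=-9.9989

k=0: b·v=1.31×(-1.63)=-2.1353; √(2b)=1.6186; u=(-2.1353+0.642)/1.6186=-0.9226, w=(-2.1353−0.642)/1.6186=-1.7158
k=1: b·v=1.31×(-3.173)=-4.1566; √(2b)=1.6186; u=(-4.1566+29.585)/1.6186=15.7097, w=(-4.1566−29.585)/1.6186=-20.8456
k=2: b·v=1.31×(-1.097)=-1.4371; √(2b)=1.6186; u=(-1.4371+18.256)/1.6186=10.3908, w=(-1.4371−18.256)/1.6186=-12.1664
k=3: b·v=1.31×0.642=0.8410; √(2b)=1.6186; u=(0.8410+37.898)/1.6186=23.9330, w=(0.8410−37.898)/1.6186=-22.8939
k=4: b·v=1.31×1.927=2.5244; √(2b)=1.6186; u=(2.5244+18.709)/1.6186=13.1180, w=(2.5244−18.709)/1.6186=-9.9989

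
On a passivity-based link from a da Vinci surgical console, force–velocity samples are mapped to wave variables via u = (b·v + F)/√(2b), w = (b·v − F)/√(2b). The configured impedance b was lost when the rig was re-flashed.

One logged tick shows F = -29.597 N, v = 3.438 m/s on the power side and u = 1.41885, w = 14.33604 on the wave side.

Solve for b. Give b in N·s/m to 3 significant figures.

b = 10.5 N·s/m

u + w = 15.75489;  u + w = √(2b)·v, so √(2b) = 15.75489/3.438 = 4.58257.
b = (√(2b))²/2 = 20.99999/2 = 10.49999.
(Check via u − w = 2F/√(2b): u − w = -12.91719, 2F/√(2b) = -12.91719.)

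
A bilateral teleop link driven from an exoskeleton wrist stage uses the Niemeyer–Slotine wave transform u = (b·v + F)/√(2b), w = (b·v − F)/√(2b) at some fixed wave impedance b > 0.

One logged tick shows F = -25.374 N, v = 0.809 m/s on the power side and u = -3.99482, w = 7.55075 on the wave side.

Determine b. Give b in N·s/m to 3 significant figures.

u + w = 3.5559;  u + w = √(2b)·v, so √(2b) = 3.5559/0.809 = 4.3955.
b = (√(2b))²/2 = 19.3201/2 = 9.6600.
(Check via u − w = 2F/√(2b): u − w = -11.5456, 2F/√(2b) = -11.5455.)

b = 9.66 N·s/m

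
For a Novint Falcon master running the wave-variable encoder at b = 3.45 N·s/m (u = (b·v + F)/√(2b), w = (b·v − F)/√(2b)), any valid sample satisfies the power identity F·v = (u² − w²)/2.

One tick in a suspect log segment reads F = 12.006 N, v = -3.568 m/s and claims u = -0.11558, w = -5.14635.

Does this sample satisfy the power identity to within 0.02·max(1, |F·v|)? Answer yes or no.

F·v = 12.006×(-3.568) = -42.83741 W.
(u² − w²)/2 = (0.01336 − 26.48492)/2 = -13.23578 W.
|Δ| = 29.60163;  2% of max(1, |F·v|) = 0.85675.

no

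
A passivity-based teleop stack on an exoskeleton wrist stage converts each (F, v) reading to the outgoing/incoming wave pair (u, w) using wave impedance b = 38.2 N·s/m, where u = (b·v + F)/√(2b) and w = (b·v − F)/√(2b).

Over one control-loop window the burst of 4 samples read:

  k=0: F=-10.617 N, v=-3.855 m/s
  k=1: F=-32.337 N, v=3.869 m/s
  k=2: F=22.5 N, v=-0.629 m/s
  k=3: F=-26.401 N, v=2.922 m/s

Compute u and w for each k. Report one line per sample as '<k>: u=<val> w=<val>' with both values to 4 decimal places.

0: u=-18.0624 w=-15.6331
1: u=13.2093 w=20.6085
2: u=-0.1748 w=-5.3231
3: u=9.7497 w=15.7906

k=0: b·v=38.2×(-3.855)=-147.2610; √(2b)=8.7407; u=(-147.2610+(-10.617))/8.7407=-18.0624, w=(-147.2610−(-10.617))/8.7407=-15.6331
k=1: b·v=38.2×3.869=147.7958; √(2b)=8.7407; u=(147.7958+(-32.337))/8.7407=13.2093, w=(147.7958−(-32.337))/8.7407=20.6085
k=2: b·v=38.2×(-0.629)=-24.0278; √(2b)=8.7407; u=(-24.0278+22.5)/8.7407=-0.1748, w=(-24.0278−22.5)/8.7407=-5.3231
k=3: b·v=38.2×2.922=111.6204; √(2b)=8.7407; u=(111.6204+(-26.401))/8.7407=9.7497, w=(111.6204−(-26.401))/8.7407=15.7906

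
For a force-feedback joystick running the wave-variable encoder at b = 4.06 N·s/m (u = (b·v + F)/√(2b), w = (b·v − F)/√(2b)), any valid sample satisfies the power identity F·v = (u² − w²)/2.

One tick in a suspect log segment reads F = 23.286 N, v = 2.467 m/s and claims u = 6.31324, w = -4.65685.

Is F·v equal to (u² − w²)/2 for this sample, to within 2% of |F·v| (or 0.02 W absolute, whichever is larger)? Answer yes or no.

F·v = 23.286×2.467 = 57.44656 W.
(u² − w²)/2 = (39.85700 − 21.68625)/2 = 9.08537 W.
|Δ| = 48.36119;  2% of max(1, |F·v|) = 1.14893.

no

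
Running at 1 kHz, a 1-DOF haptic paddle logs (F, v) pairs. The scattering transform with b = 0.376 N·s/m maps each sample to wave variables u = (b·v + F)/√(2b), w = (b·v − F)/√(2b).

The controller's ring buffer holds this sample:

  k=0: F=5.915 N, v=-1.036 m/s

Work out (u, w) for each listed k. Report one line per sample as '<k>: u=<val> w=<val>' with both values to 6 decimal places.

k=0: b·v=0.376×(-1.036)=-0.389536; √(2b)=0.867179; u=(-0.389536+5.915)/0.867179=6.371766, w=(-0.389536−5.915)/0.867179=-7.270164

0: u=6.371766 w=-7.270164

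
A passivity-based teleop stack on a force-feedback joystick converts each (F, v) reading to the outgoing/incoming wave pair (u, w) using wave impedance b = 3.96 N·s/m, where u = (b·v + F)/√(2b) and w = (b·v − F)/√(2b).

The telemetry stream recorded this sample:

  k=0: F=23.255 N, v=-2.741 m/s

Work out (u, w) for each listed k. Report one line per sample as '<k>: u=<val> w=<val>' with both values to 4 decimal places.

0: u=4.4064 w=-12.1202

k=0: b·v=3.96×(-2.741)=-10.8544; √(2b)=2.8142; u=(-10.8544+23.255)/2.8142=4.4064, w=(-10.8544−23.255)/2.8142=-12.1202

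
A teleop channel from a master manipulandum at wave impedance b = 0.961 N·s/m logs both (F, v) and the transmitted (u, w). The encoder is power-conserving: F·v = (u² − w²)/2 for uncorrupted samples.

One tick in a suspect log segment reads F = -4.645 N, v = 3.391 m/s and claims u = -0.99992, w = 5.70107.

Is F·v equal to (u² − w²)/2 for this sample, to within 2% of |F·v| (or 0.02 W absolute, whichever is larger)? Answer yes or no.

F·v = (-4.645)×3.391 = -15.7512 W.
(u² − w²)/2 = (0.9998 − 32.5022)/2 = -15.7512 W.
|Δ| = 0.0000;  2% of max(1, |F·v|) = 0.3150.

yes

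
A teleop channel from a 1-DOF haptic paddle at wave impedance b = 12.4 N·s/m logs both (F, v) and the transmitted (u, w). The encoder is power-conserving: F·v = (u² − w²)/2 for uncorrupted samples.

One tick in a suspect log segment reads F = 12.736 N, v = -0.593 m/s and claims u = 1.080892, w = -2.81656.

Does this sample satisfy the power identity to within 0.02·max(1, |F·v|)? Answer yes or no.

F·v = 12.736×(-0.593) = -7.552448 W.
(u² − w²)/2 = (1.168328 − 7.933010)/2 = -3.382341 W.
|Δ| = 4.170107;  2% of max(1, |F·v|) = 0.151049.

no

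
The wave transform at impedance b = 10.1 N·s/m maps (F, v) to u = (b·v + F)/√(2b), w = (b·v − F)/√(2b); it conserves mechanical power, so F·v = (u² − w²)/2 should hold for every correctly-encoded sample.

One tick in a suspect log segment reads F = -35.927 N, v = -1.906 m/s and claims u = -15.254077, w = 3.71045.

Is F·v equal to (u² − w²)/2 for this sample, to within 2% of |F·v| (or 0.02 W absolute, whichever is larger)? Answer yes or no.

F·v = (-35.927)×(-1.906) = 68.476862 W.
(u² − w²)/2 = (232.686865 − 13.767439)/2 = 109.459713 W.
|Δ| = 40.982851;  2% of max(1, |F·v|) = 1.369537.

no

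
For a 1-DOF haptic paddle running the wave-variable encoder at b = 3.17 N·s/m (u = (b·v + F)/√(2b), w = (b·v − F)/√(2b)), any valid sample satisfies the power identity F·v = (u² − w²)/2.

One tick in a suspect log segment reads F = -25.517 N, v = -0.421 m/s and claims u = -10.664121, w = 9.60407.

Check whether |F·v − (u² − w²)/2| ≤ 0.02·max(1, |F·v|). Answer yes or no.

F·v = (-25.517)×(-0.421) = 10.742657 W.
(u² − w²)/2 = (113.723477 − 92.238161)/2 = 10.742658 W.
|Δ| = 0.000001;  2% of max(1, |F·v|) = 0.214853.

yes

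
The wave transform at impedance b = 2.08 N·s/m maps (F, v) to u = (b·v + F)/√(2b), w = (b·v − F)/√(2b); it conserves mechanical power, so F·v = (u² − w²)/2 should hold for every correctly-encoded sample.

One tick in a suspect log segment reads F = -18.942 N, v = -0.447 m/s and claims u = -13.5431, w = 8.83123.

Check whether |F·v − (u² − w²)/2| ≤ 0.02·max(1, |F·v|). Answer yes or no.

no

F·v = (-18.942)×(-0.447) = 8.4671 W.
(u² − w²)/2 = (183.4156 − 77.9906)/2 = 52.7125 W.
|Δ| = 44.2454;  2% of max(1, |F·v|) = 0.1693.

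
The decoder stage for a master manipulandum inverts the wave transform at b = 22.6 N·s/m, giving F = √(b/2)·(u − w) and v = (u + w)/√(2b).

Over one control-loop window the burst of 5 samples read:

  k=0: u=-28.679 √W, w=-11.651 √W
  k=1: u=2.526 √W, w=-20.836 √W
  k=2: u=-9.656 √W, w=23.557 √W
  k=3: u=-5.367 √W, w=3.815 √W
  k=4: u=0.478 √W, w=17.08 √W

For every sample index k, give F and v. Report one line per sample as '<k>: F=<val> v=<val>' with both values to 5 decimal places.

k=0: u−w=-17.02800, u+w=-40.33000; √(b/2)=3.36155, √(2b)=6.72309; F=3.36155×(-17.028)=-57.24043, v=-40.33000/6.72309=-5.99873
k=1: u−w=23.36200, u+w=-18.31000; √(b/2)=3.36155, √(2b)=6.72309; F=3.36155×23.362=78.53247, v=-18.31000/6.72309=-2.72345
k=2: u−w=-33.21300, u+w=13.90100; √(b/2)=3.36155, √(2b)=6.72309; F=3.36155×(-33.213)=-111.64707, v=13.90100/6.72309=2.06765
k=3: u−w=-9.18200, u+w=-1.55200; √(b/2)=3.36155, √(2b)=6.72309; F=3.36155×(-9.182)=-30.86573, v=-1.55200/6.72309=-0.23085
k=4: u−w=-16.60200, u+w=17.55800; √(b/2)=3.36155, √(2b)=6.72309; F=3.36155×(-16.602)=-55.80841, v=17.55800/6.72309=2.61159

0: F=-57.24043 v=-5.99873
1: F=78.53247 v=-2.72345
2: F=-111.64707 v=2.06765
3: F=-30.86573 v=-0.23085
4: F=-55.80841 v=2.61159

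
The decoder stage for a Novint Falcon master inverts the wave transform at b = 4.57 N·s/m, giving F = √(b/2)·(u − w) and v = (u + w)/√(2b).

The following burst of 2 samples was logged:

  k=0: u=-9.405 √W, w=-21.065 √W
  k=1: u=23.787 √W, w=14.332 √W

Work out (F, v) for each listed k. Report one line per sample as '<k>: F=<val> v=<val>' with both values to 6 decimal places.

k=0: u−w=11.660000, u+w=-30.470000; √(b/2)=1.511622, √(2b)=3.023243; F=1.511622×11.66=17.625508, v=-30.470000/3.023243=-10.078580
k=1: u−w=9.455000, u+w=38.119000; √(b/2)=1.511622, √(2b)=3.023243; F=1.511622×9.455=14.292383, v=38.119000/3.023243=12.608645

0: F=17.625508 v=-10.078580
1: F=14.292383 v=12.608645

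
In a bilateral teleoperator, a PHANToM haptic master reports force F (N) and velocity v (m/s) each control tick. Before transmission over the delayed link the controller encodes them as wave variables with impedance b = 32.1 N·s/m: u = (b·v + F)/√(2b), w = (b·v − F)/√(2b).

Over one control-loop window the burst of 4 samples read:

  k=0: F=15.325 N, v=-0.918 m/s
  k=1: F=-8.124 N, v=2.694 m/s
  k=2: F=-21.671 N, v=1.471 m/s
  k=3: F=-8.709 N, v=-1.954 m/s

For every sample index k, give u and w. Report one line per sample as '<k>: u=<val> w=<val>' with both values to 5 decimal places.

0: u=-1.76509 w=-5.59037
1: u=9.77891 w=11.80674
2: u=3.18853 w=8.59784
3: u=-8.91513 w=-6.74127

k=0: b·v=32.1×(-0.918)=-29.46780; √(2b)=8.01249; u=(-29.46780+15.325)/8.01249=-1.76509, w=(-29.46780−15.325)/8.01249=-5.59037
k=1: b·v=32.1×2.694=86.47740; √(2b)=8.01249; u=(86.47740+(-8.124))/8.01249=9.77891, w=(86.47740−(-8.124))/8.01249=11.80674
k=2: b·v=32.1×1.471=47.21910; √(2b)=8.01249; u=(47.21910+(-21.671))/8.01249=3.18853, w=(47.21910−(-21.671))/8.01249=8.59784
k=3: b·v=32.1×(-1.954)=-62.72340; √(2b)=8.01249; u=(-62.72340+(-8.709))/8.01249=-8.91513, w=(-62.72340−(-8.709))/8.01249=-6.74127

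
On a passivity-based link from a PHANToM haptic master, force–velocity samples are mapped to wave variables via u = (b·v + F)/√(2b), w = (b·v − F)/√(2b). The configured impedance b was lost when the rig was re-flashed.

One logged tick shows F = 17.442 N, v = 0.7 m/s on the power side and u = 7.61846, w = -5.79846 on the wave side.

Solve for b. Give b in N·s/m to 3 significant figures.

u + w = 1.8200;  u + w = √(2b)·v, so √(2b) = 1.8200/0.7 = 2.6000.
b = (√(2b))²/2 = 6.7600/2 = 3.3800.
(Check via u − w = 2F/√(2b): u − w = 13.4169, 2F/√(2b) = 13.4169.)

b = 3.38 N·s/m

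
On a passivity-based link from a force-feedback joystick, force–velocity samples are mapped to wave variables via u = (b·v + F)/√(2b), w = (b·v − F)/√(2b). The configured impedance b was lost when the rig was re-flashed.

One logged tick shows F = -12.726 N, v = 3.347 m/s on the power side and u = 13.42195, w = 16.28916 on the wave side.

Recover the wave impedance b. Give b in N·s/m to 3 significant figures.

u + w = 29.7111;  u + w = √(2b)·v, so √(2b) = 29.7111/3.347 = 8.8769.
b = (√(2b))²/2 = 78.8000/2 = 39.4000.
(Check via u − w = 2F/√(2b): u − w = -2.8672, 2F/√(2b) = -2.8672.)

b = 39.4 N·s/m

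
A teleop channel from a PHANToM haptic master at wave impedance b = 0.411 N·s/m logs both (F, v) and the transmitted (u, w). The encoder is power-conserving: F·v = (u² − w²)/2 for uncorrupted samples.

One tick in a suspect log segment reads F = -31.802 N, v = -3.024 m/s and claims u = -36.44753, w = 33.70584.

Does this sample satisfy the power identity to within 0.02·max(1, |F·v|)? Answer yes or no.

yes

F·v = (-31.802)×(-3.024) = 96.16925 W.
(u² − w²)/2 = (1328.42244 − 1136.08365)/2 = 96.16940 W.
|Δ| = 0.00015;  2% of max(1, |F·v|) = 1.92338.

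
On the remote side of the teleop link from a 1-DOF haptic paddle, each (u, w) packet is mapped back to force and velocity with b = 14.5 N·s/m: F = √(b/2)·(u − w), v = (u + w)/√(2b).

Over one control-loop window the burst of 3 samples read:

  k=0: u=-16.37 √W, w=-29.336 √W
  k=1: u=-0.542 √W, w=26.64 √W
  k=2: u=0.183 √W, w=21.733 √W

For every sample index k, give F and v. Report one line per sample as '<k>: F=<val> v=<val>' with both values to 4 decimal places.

0: F=34.9120 v=-8.4874
1: F=-73.1898 v=4.8463
2: F=-58.0252 v=4.0697

k=0: u−w=12.9660, u+w=-45.7060; √(b/2)=2.6926, √(2b)=5.3852; F=2.6926×12.966=34.9120, v=-45.7060/5.3852=-8.4874
k=1: u−w=-27.1820, u+w=26.0980; √(b/2)=2.6926, √(2b)=5.3852; F=2.6926×(-27.182)=-73.1898, v=26.0980/5.3852=4.8463
k=2: u−w=-21.5500, u+w=21.9160; √(b/2)=2.6926, √(2b)=5.3852; F=2.6926×(-21.55)=-58.0252, v=21.9160/5.3852=4.0697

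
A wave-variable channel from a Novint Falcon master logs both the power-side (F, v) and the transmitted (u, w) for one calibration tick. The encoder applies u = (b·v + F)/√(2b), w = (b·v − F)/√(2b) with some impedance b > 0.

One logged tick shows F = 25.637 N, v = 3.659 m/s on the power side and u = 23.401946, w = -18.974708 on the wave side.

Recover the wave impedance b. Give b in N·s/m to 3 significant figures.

u + w = 4.427238;  u + w = √(2b)·v, so √(2b) = 4.427238/3.659 = 1.209958.
b = (√(2b))²/2 = 1.463999/2 = 0.732000.
(Check via u − w = 2F/√(2b): u − w = 42.376654, 2F/√(2b) = 42.376661.)

b = 0.732 N·s/m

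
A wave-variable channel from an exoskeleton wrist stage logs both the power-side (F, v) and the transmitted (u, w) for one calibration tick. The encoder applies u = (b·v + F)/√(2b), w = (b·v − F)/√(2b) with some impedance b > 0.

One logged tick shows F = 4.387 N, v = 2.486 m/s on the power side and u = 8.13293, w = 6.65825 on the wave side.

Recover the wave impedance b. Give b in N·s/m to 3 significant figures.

u + w = 14.79118;  u + w = √(2b)·v, so √(2b) = 14.79118/2.486 = 5.94979.
b = (√(2b))²/2 = 35.40001/2 = 17.70001.
(Check via u − w = 2F/√(2b): u − w = 1.47468, 2F/√(2b) = 1.47467.)

b = 17.7 N·s/m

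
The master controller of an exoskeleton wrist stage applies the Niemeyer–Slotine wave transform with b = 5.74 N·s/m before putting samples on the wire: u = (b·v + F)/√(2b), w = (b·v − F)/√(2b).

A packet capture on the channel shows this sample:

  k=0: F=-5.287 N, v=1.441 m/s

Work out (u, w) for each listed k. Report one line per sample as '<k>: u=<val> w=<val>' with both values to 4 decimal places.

0: u=0.8808 w=4.0016

k=0: b·v=5.74×1.441=8.2713; √(2b)=3.3882; u=(8.2713+(-5.287))/3.3882=0.8808, w=(8.2713−(-5.287))/3.3882=4.0016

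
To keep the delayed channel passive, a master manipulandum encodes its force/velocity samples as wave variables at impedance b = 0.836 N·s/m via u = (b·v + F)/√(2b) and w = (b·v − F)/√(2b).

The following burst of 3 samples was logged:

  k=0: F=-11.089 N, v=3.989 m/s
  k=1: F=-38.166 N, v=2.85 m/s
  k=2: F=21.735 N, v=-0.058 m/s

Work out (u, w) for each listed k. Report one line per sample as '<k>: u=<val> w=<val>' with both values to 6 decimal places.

0: u=-5.996787 w=11.154797
1: u=-27.673460 w=31.358677
2: u=16.771487 w=-16.846484

k=0: b·v=0.836×3.989=3.334804; √(2b)=1.293058; u=(3.334804+(-11.089))/1.293058=-5.996787, w=(3.334804−(-11.089))/1.293058=11.154797
k=1: b·v=0.836×2.85=2.382600; √(2b)=1.293058; u=(2.382600+(-38.166))/1.293058=-27.673460, w=(2.382600−(-38.166))/1.293058=31.358677
k=2: b·v=0.836×(-0.058)=-0.048488; √(2b)=1.293058; u=(-0.048488+21.735)/1.293058=16.771487, w=(-0.048488−21.735)/1.293058=-16.846484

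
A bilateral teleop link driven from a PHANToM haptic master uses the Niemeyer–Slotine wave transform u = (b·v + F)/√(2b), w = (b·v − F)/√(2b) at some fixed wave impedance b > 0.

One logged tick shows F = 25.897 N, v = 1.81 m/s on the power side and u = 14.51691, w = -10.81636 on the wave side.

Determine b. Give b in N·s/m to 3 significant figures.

b = 2.09 N·s/m

u + w = 3.7005;  u + w = √(2b)·v, so √(2b) = 3.7005/1.81 = 2.0445.
b = (√(2b))²/2 = 4.1800/2 = 2.0900.
(Check via u − w = 2F/√(2b): u − w = 25.3333, 2F/√(2b) = 25.3333.)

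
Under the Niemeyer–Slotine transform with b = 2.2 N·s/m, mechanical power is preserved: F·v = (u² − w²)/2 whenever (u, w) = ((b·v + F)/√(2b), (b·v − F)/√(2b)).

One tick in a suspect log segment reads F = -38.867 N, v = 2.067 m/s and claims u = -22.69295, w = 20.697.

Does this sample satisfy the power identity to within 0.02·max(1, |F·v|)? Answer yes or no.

no

F·v = (-38.867)×2.067 = -80.33809 W.
(u² − w²)/2 = (514.96998 − 428.36581)/2 = 43.30209 W.
|Δ| = 123.64017;  2% of max(1, |F·v|) = 1.60676.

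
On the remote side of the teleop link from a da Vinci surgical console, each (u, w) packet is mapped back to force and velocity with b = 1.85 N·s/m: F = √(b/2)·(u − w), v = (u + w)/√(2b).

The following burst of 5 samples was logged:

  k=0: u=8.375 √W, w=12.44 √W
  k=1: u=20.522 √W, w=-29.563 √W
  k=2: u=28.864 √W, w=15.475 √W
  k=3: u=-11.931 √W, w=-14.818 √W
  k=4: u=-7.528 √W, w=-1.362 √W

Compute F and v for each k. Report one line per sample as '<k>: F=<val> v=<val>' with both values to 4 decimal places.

k=0: u−w=-4.0650, u+w=20.8150; √(b/2)=0.9618, √(2b)=1.9235; F=0.9618×(-4.065)=-3.9096, v=20.8150/1.9235=10.8212
k=1: u−w=50.0850, u+w=-9.0410; √(b/2)=0.9618, √(2b)=1.9235; F=0.9618×50.085=48.1702, v=-9.0410/1.9235=-4.7002
k=2: u−w=13.3890, u+w=44.3390; √(b/2)=0.9618, √(2b)=1.9235; F=0.9618×13.389=12.8771, v=44.3390/1.9235=23.0507
k=3: u−w=2.8870, u+w=-26.7490; √(b/2)=0.9618, √(2b)=1.9235; F=0.9618×2.887=2.7766, v=-26.7490/1.9235=-13.9061
k=4: u−w=-6.1660, u+w=-8.8900; √(b/2)=0.9618, √(2b)=1.9235; F=0.9618×(-6.166)=-5.9303, v=-8.8900/1.9235=-4.6217

0: F=-3.9096 v=10.8212
1: F=48.1702 v=-4.7002
2: F=12.8771 v=23.0507
3: F=2.7766 v=-13.9061
4: F=-5.9303 v=-4.6217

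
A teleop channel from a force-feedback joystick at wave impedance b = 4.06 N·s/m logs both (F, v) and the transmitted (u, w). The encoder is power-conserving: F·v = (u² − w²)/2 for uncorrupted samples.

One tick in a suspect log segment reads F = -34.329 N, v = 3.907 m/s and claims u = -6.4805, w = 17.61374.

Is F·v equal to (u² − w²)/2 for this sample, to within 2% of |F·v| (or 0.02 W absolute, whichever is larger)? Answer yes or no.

F·v = (-34.329)×3.907 = -134.12340 W.
(u² − w²)/2 = (41.99688 − 310.24384)/2 = -134.12348 W.
|Δ| = 0.00008;  2% of max(1, |F·v|) = 2.68247.

yes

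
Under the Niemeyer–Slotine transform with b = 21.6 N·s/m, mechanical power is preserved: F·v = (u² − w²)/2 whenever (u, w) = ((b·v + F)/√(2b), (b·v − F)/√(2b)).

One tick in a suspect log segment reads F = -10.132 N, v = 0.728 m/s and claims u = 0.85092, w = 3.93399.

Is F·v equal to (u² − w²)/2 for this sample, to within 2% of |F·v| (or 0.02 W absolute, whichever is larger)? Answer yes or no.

F·v = (-10.132)×0.728 = -7.37610 W.
(u² − w²)/2 = (0.72406 − 15.47628)/2 = -7.37611 W.
|Δ| = 0.00001;  2% of max(1, |F·v|) = 0.14752.

yes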